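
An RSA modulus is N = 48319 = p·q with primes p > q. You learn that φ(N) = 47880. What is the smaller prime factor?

φ(n) = (p−1)(q−1) = n − (p+q) + 1, so p + q = 48319 − 47880 + 1 = 440.
p and q are the roots of t² − 440t + 48319 = 0.
Discriminant: 440² − 4·48319 = 193600 − 193276 = 324; √324 = 18.
q = (440 − 18)/2 = 211, p = (440 + 18)/2 = 229.
Check: 211 · 229 = 48319.

211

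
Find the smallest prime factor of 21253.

21253 is odd.
Digit sum 13, not divisible by 3.
Ends in 3: not divisible by 5.
7: 21253 = 7·3036 + 1
11: 21253 = 11·1932 + 1
13: 21253 = 13·1634 + 11
17: 21253 = 17·1250 + 3
19: 21253 = 19·1118 + 11
23: 21253 = 23·924 + 1
29: 21253 = 29·732 + 25
31: 21253 = 31·685 + 18
37: 21253 = 37·574 + 15
41: 21253 = 41·518 + 15
43: 21253 = 43·494 + 11
47: 21253 = 47·452 + 9
53: 21253 = 53·401

53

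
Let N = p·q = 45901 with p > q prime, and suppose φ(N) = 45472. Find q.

197

φ(n) = (p−1)(q−1) = n − (p+q) + 1, so p + q = 45901 − 45472 + 1 = 430.
p and q are the roots of t² − 430t + 45901 = 0.
Discriminant: 430² − 4·45901 = 184900 − 183604 = 1296; √1296 = 36.
q = (430 − 36)/2 = 197, p = (430 + 36)/2 = 233.
Check: 197 · 233 = 45901.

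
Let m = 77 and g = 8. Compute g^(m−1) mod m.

36

8^1 ≡ 8 (mod 77)
8^2 ≡ 8^2 = 64 ≡ 64 (mod 77)
8^4 ≡ 64^2 = 4096 ≡ 15 (mod 77)
8^8 ≡ 15^2 = 225 ≡ 71 (mod 77)
8^16 ≡ 71^2 = 5041 ≡ 36 (mod 77)
8^32 ≡ 36^2 = 1296 ≡ 64 (mod 77)
8^64 ≡ 64^2 = 4096 ≡ 15 (mod 77)
76 = 64 + 8 + 4 in binary powers of 2.
So 8^76 ≡ 15 · 71 · 15 ≡ 36 (mod 77).
Since 36 ≠ 1, base 8 is a Fermat witness: 77 is composite.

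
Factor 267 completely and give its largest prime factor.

89

267 = 3 · 89
89 is prime.
So 267 = 3 · 89; the largest prime factor is 89.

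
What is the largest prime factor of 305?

61

305 = 5 · 61
61 is prime.
So 305 = 5 · 61; the largest prime factor is 61.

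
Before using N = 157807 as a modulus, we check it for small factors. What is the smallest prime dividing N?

157807 is odd.
Digit sum 28, not divisible by 3.
Ends in 7: not divisible by 5.
7: 157807 = 7·22543 + 6
11: 157807 = 11·14346 + 1
13: 157807 = 13·12139

13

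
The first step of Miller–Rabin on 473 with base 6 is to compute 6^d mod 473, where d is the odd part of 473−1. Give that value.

473 − 1 = 472 = 2^3 · 59, so d = 59.
6^1 ≡ 6 (mod 473)
6^2 ≡ 6^2 = 36 ≡ 36 (mod 473)
6^4 ≡ 36^2 = 1296 ≡ 350 (mod 473)
6^8 ≡ 350^2 = 122500 ≡ 466 (mod 473)
6^16 ≡ 466^2 = 217156 ≡ 49 (mod 473)
6^32 ≡ 49^2 = 2401 ≡ 36 (mod 473)
59 = 32 + 16 + 8 + 2 + 1 in binary powers of 2.
So 6^59 ≡ 36 · 49 · 466 · 36 · 6 ≡ 79 (mod 473).
Squaring chain: 79 → 92 → 423; never reaches −1, so base 6 is a Miller–Rabin witness that 473 is composite.

79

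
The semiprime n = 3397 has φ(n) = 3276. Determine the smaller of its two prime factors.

φ(n) = (p−1)(q−1) = n − (p+q) + 1, so p + q = 3397 − 3276 + 1 = 122.
p and q are the roots of t² − 122t + 3397 = 0.
Discriminant: 122² − 4·3397 = 14884 − 13588 = 1296; √1296 = 36.
q = (122 − 36)/2 = 43, p = (122 + 36)/2 = 79.
Check: 43 · 79 = 3397.

43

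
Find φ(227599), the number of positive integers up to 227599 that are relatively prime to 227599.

216216

Factor: 227599 = 43 · 67 · 79.
φ(227599) = (43−1) · (67−1) · (79−1) = 42 · 66 · 78 = 216216.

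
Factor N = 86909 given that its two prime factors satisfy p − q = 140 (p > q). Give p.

Since p = q + 140, we have 86909 = q(q + 140), so q² + 140q − 86909 = 0.
Discriminant: 140² + 4·86909 = 19600 + 347636 = 367236; √367236 = 606.
q = (−140 + 606)/2 = 233, and p = q + 140 = 373.
Check: 233 · 373 = 86909.

373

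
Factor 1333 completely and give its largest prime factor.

43

1333 = 31 · 43
43 is prime.
So 1333 = 31 · 43; the largest prime factor is 43.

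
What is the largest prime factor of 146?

73

146 = 2 · 73
73 is prime.
So 146 = 2 · 73; the largest prime factor is 73.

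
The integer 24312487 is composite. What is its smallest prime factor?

79

24312487 is odd.
Digit sum 31, not divisible by 3.
Ends in 7: not divisible by 5.
7: 24312487 = 7·3473212 + 3
11: 24312487 = 11·2210226 + 1
13: 24312487 = 13·1870191 + 4
17: 24312487 = 17·1430146 + 5
19: 24312487 = 19·1279604 + 11
23: 24312487 = 23·1057064 + 15
29: 24312487 = 29·838361 + 18
31: 24312487 = 31·784273 + 24
37: 24312487 = 37·657094 + 9
41: 24312487 = 41·592987 + 20
43: 24312487 = 43·565406 + 29
47: 24312487 = 47·517286 + 45
53: 24312487 = 53·458726 + 9
59: 24312487 = 59·412076 + 3
61: 24312487 = 61·398565 + 22
67: 24312487 = 67·362872 + 63
71: 24312487 = 71·342429 + 28
73: 24312487 = 73·333047 + 56
79: 24312487 = 79·307753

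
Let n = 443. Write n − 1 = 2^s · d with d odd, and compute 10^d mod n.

1

443 − 1 = 442 = 2^1 · 221, so d = 221.
10^1 ≡ 10 (mod 443)
10^2 ≡ 10^2 = 100 ≡ 100 (mod 443)
10^4 ≡ 100^2 = 10000 ≡ 254 (mod 443)
10^8 ≡ 254^2 = 64516 ≡ 281 (mod 443)
10^16 ≡ 281^2 = 78961 ≡ 107 (mod 443)
10^32 ≡ 107^2 = 11449 ≡ 374 (mod 443)
10^64 ≡ 374^2 = 139876 ≡ 331 (mod 443)
10^128 ≡ 331^2 = 109561 ≡ 140 (mod 443)
221 = 128 + 64 + 16 + 8 + 4 + 1 in binary powers of 2.
So 10^221 ≡ 140 · 331 · 107 · 281 · 254 · 10 ≡ 1 (mod 443).
Since 10^d ≡ 1 (mod 443), base 10 does not prove 443 composite.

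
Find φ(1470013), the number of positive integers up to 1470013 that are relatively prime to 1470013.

1428768

Factor: 1470013 = 83 · 89 · 199.
φ(1470013) = (83−1) · (89−1) · (199−1) = 82 · 88 · 198 = 1428768.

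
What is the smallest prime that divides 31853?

53

31853 is odd.
Digit sum 20, not divisible by 3.
Ends in 3: not divisible by 5.
7: 31853 = 7·4550 + 3
11: 31853 = 11·2895 + 8
13: 31853 = 13·2450 + 3
17: 31853 = 17·1873 + 12
19: 31853 = 19·1676 + 9
23: 31853 = 23·1384 + 21
29: 31853 = 29·1098 + 11
31: 31853 = 31·1027 + 16
37: 31853 = 37·860 + 33
41: 31853 = 41·776 + 37
43: 31853 = 43·740 + 33
47: 31853 = 47·677 + 34
53: 31853 = 53·601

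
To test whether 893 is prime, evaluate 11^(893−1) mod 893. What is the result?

410

11^1 ≡ 11 (mod 893)
11^2 ≡ 11^2 = 121 ≡ 121 (mod 893)
11^4 ≡ 121^2 = 14641 ≡ 353 (mod 893)
11^8 ≡ 353^2 = 124609 ≡ 482 (mod 893)
11^16 ≡ 482^2 = 232324 ≡ 144 (mod 893)
11^32 ≡ 144^2 = 20736 ≡ 197 (mod 893)
11^64 ≡ 197^2 = 38809 ≡ 410 (mod 893)
11^128 ≡ 410^2 = 168100 ≡ 216 (mod 893)
11^256 ≡ 216^2 = 46656 ≡ 220 (mod 893)
11^512 ≡ 220^2 = 48400 ≡ 178 (mod 893)
892 = 512 + 256 + 64 + 32 + 16 + 8 + 4 in binary powers of 2.
So 11^892 ≡ 178 · 220 · 410 · 197 · 144 · 482 · 353 ≡ 410 (mod 893).
Since 410 ≠ 1, base 11 is a Fermat witness: 893 is composite.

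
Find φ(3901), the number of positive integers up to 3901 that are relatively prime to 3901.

Factor: 3901 = 47 · 83.
φ(3901) = (47−1) · (83−1) = 46 · 82 = 3772.

3772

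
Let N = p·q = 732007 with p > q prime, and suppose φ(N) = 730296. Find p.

φ(n) = (p−1)(q−1) = n − (p+q) + 1, so p + q = 732007 − 730296 + 1 = 1712.
p and q are the roots of t² − 1712t + 732007 = 0.
Discriminant: 1712² − 4·732007 = 2930944 − 2928028 = 2916; √2916 = 54.
q = (1712 − 54)/2 = 829, p = (1712 + 54)/2 = 883.
Check: 829 · 883 = 732007.

883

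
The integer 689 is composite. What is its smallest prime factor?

689 is odd.
Digit sum 23, not divisible by 3.
Ends in 9: not divisible by 5.
7: 689 = 7·98 + 3
11: 689 = 11·62 + 7
13: 689 = 13·53

13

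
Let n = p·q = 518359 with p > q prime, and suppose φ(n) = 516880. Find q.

φ(n) = (p−1)(q−1) = n − (p+q) + 1, so p + q = 518359 − 516880 + 1 = 1480.
p and q are the roots of t² − 1480t + 518359 = 0.
Discriminant: 1480² − 4·518359 = 2190400 − 2073436 = 116964; √116964 = 342.
q = (1480 − 342)/2 = 569, p = (1480 + 342)/2 = 911.
Check: 569 · 911 = 518359.

569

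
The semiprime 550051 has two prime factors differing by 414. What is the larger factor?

977

Since p = q + 414, we have 550051 = q(q + 414), so q² + 414q − 550051 = 0.
Discriminant: 414² + 4·550051 = 171396 + 2200204 = 2371600; √2371600 = 1540.
q = (−414 + 1540)/2 = 563, and p = q + 414 = 977.
Check: 563 · 977 = 550051.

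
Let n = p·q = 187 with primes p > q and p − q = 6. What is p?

17

Since p = q + 6, we have 187 = q(q + 6), so q² + 6q − 187 = 0.
Discriminant: 6² + 4·187 = 36 + 748 = 784; √784 = 28.
q = (−6 + 28)/2 = 11, and p = q + 6 = 17.
Check: 11 · 17 = 187.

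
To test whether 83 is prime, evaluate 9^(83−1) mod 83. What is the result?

9^1 ≡ 9 (mod 83)
9^2 ≡ 9^2 = 81 ≡ 81 (mod 83)
9^4 ≡ 81^2 = 6561 ≡ 4 (mod 83)
9^8 ≡ 4^2 = 16 ≡ 16 (mod 83)
9^16 ≡ 16^2 = 256 ≡ 7 (mod 83)
9^32 ≡ 7^2 = 49 ≡ 49 (mod 83)
9^64 ≡ 49^2 = 2401 ≡ 77 (mod 83)
82 = 64 + 16 + 2 in binary powers of 2.
So 9^82 ≡ 77 · 7 · 81 ≡ 1 (mod 83).
Since the result is 1, base 9 gives no evidence that 83 is composite.

1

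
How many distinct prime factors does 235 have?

235 = 5 · 47
235 = 5 · 47, which has 2 distinct prime factors.

2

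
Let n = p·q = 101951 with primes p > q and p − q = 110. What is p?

379

Since p = q + 110, we have 101951 = q(q + 110), so q² + 110q − 101951 = 0.
Discriminant: 110² + 4·101951 = 12100 + 407804 = 419904; √419904 = 648.
q = (−110 + 648)/2 = 269, and p = q + 110 = 379.
Check: 269 · 379 = 101951.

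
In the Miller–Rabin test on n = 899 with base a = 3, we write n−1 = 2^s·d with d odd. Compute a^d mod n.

641

899 − 1 = 898 = 2^1 · 449, so d = 449.
3^1 ≡ 3 (mod 899)
3^2 ≡ 3^2 = 9 ≡ 9 (mod 899)
3^4 ≡ 9^2 = 81 ≡ 81 (mod 899)
3^8 ≡ 81^2 = 6561 ≡ 268 (mod 899)
3^16 ≡ 268^2 = 71824 ≡ 803 (mod 899)
3^32 ≡ 803^2 = 644809 ≡ 226 (mod 899)
3^64 ≡ 226^2 = 51076 ≡ 732 (mod 899)
3^128 ≡ 732^2 = 535824 ≡ 20 (mod 899)
3^256 ≡ 20^2 = 400 ≡ 400 (mod 899)
449 = 256 + 128 + 64 + 1 in binary powers of 2.
So 3^449 ≡ 400 · 20 · 732 · 3 ≡ 641 (mod 899).
Squaring chain: 641; never reaches −1, so base 3 is a Miller–Rabin witness that 899 is composite.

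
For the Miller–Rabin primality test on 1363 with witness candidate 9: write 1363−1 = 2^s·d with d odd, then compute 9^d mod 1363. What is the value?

1363 − 1 = 1362 = 2^1 · 681, so d = 681.
9^1 ≡ 9 (mod 1363)
9^2 ≡ 9^2 = 81 ≡ 81 (mod 1363)
9^4 ≡ 81^2 = 6561 ≡ 1109 (mod 1363)
9^8 ≡ 1109^2 = 1229881 ≡ 455 (mod 1363)
9^16 ≡ 455^2 = 207025 ≡ 1212 (mod 1363)
9^32 ≡ 1212^2 = 1468944 ≡ 993 (mod 1363)
9^64 ≡ 993^2 = 986049 ≡ 600 (mod 1363)
9^128 ≡ 600^2 = 360000 ≡ 168 (mod 1363)
9^256 ≡ 168^2 = 28224 ≡ 964 (mod 1363)
9^512 ≡ 964^2 = 929296 ≡ 1093 (mod 1363)
681 = 512 + 128 + 32 + 8 + 1 in binary powers of 2.
So 9^681 ≡ 1093 · 168 · 993 · 455 · 9 ≡ 760 (mod 1363).
Squaring chain: 760; never reaches −1, so base 9 is a Miller–Rabin witness that 1363 is composite.

760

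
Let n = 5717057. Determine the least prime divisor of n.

5717057 is odd.
Digit sum 32, not divisible by 3.
Ends in 7: not divisible by 5.
7: 5717057 = 7·816722 + 3
11: 5717057 = 11·519732 + 5
13: 5717057 = 13·439773 + 8
17: 5717057 = 17·336297 + 8
19: 5717057 = 19·300897 + 14
23: 5717057 = 23·248567 + 16
29: 5717057 = 29·197139 + 26
31: 5717057 = 31·184421 + 6
37: 5717057 = 37·154515 + 2
41: 5717057 = 41·139440 + 17
43: 5717057 = 43·132954 + 35
47: 5717057 = 47·121639 + 24
53: 5717057 = 53·107869

53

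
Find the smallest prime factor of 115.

115 is odd.
Digit sum 7, not divisible by 3.
Ends in 5: divisible by 5.

5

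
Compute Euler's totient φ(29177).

Factor: 29177 = 163 · 179.
φ(29177) = (163−1) · (179−1) = 162 · 178 = 28836.

28836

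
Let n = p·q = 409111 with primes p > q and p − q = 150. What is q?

Since p = q + 150, we have 409111 = q(q + 150), so q² + 150q − 409111 = 0.
Discriminant: 150² + 4·409111 = 22500 + 1636444 = 1658944; √1658944 = 1288.
q = (−150 + 1288)/2 = 569, and p = q + 150 = 719.
Check: 569 · 719 = 409111.

569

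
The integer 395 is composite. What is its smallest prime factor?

395 is odd.
Digit sum 17, not divisible by 3.
Ends in 5: divisible by 5.

5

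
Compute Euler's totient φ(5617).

5440

Factor: 5617 = 41 · 137.
φ(5617) = (41−1) · (137−1) = 40 · 136 = 5440.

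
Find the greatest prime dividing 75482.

73

75482 = 2 · 37741
37741 = 11 · 3431
3431 = 47 · 73
73 is prime.
So 75482 = 2 · 11 · 47 · 73; the largest prime factor is 73.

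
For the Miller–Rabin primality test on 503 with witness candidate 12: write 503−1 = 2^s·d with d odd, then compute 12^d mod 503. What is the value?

503 − 1 = 502 = 2^1 · 251, so d = 251.
12^1 ≡ 12 (mod 503)
12^2 ≡ 12^2 = 144 ≡ 144 (mod 503)
12^4 ≡ 144^2 = 20736 ≡ 113 (mod 503)
12^8 ≡ 113^2 = 12769 ≡ 194 (mod 503)
12^16 ≡ 194^2 = 37636 ≡ 414 (mod 503)
12^32 ≡ 414^2 = 171396 ≡ 376 (mod 503)
12^64 ≡ 376^2 = 141376 ≡ 33 (mod 503)
12^128 ≡ 33^2 = 1089 ≡ 83 (mod 503)
251 = 128 + 64 + 32 + 16 + 8 + 2 + 1 in binary powers of 2.
So 12^251 ≡ 83 · 33 · 376 · 414 · 194 · 144 · 12 ≡ 1 (mod 503).
Since 12^d ≡ 1 (mod 503), base 12 does not prove 503 composite.

1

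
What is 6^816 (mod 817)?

6^1 ≡ 6 (mod 817)
6^2 ≡ 6^2 = 36 ≡ 36 (mod 817)
6^4 ≡ 36^2 = 1296 ≡ 479 (mod 817)
6^8 ≡ 479^2 = 229441 ≡ 681 (mod 817)
6^16 ≡ 681^2 = 463761 ≡ 522 (mod 817)
6^32 ≡ 522^2 = 272484 ≡ 423 (mod 817)
6^64 ≡ 423^2 = 178929 ≡ 6 (mod 817)
6^128 ≡ 6^2 = 36 ≡ 36 (mod 817)
6^256 ≡ 36^2 = 1296 ≡ 479 (mod 817)
6^512 ≡ 479^2 = 229441 ≡ 681 (mod 817)
816 = 512 + 256 + 32 + 16 in binary powers of 2.
So 6^816 ≡ 681 · 479 · 423 · 522 ≡ 87 (mod 817).
Since 87 ≠ 1, base 6 is a Fermat witness: 817 is composite.

87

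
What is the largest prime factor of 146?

73

146 = 2 · 73
73 is prime.
So 146 = 2 · 73; the largest prime factor is 73.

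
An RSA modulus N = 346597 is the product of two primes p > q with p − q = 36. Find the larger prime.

Since p = q + 36, we have 346597 = q(q + 36), so q² + 36q − 346597 = 0.
Discriminant: 36² + 4·346597 = 1296 + 1386388 = 1387684; √1387684 = 1178.
q = (−36 + 1178)/2 = 571, and p = q + 36 = 607.
Check: 571 · 607 = 346597.

607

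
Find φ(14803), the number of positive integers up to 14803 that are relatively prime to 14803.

14560

Factor: 14803 = 113 · 131.
φ(14803) = (113−1) · (131−1) = 112 · 130 = 14560.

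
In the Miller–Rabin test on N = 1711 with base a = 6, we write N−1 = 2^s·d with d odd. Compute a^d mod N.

760

1711 − 1 = 1710 = 2^1 · 855, so d = 855.
6^1 ≡ 6 (mod 1711)
6^2 ≡ 6^2 = 36 ≡ 36 (mod 1711)
6^4 ≡ 36^2 = 1296 ≡ 1296 (mod 1711)
6^8 ≡ 1296^2 = 1679616 ≡ 1125 (mod 1711)
6^16 ≡ 1125^2 = 1265625 ≡ 1196 (mod 1711)
6^32 ≡ 1196^2 = 1430416 ≡ 20 (mod 1711)
6^64 ≡ 20^2 = 400 ≡ 400 (mod 1711)
6^128 ≡ 400^2 = 160000 ≡ 877 (mod 1711)
6^256 ≡ 877^2 = 769129 ≡ 890 (mod 1711)
6^512 ≡ 890^2 = 792100 ≡ 1618 (mod 1711)
855 = 512 + 256 + 64 + 16 + 4 + 2 + 1 in binary powers of 2.
So 6^855 ≡ 1618 · 890 · 400 · 1196 · 1296 · 36 · 6 ≡ 760 (mod 1711).
Squaring chain: 760; never reaches −1, so base 6 is a Miller–Rabin witness that 1711 is composite.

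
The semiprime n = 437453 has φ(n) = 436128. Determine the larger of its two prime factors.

709

φ(n) = (p−1)(q−1) = n − (p+q) + 1, so p + q = 437453 − 436128 + 1 = 1326.
p and q are the roots of t² − 1326t + 437453 = 0.
Discriminant: 1326² − 4·437453 = 1758276 − 1749812 = 8464; √8464 = 92.
q = (1326 − 92)/2 = 617, p = (1326 + 92)/2 = 709.
Check: 617 · 709 = 437453.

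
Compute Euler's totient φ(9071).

8832

Factor: 9071 = 47 · 193.
φ(9071) = (47−1) · (193−1) = 46 · 192 = 8832.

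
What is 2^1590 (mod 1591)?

471

2^1 ≡ 2 (mod 1591)
2^2 ≡ 2^2 = 4 ≡ 4 (mod 1591)
2^4 ≡ 4^2 = 16 ≡ 16 (mod 1591)
2^8 ≡ 16^2 = 256 ≡ 256 (mod 1591)
2^16 ≡ 256^2 = 65536 ≡ 305 (mod 1591)
2^32 ≡ 305^2 = 93025 ≡ 747 (mod 1591)
2^64 ≡ 747^2 = 558009 ≡ 1159 (mod 1591)
2^128 ≡ 1159^2 = 1343281 ≡ 477 (mod 1591)
2^256 ≡ 477^2 = 227529 ≡ 16 (mod 1591)
2^512 ≡ 16^2 = 256 ≡ 256 (mod 1591)
2^1024 ≡ 256^2 = 65536 ≡ 305 (mod 1591)
1590 = 1024 + 512 + 32 + 16 + 4 + 2 in binary powers of 2.
So 2^1590 ≡ 305 · 256 · 747 · 305 · 16 · 4 ≡ 471 (mod 1591).
Since 471 ≠ 1, base 2 is a Fermat witness: 1591 is composite.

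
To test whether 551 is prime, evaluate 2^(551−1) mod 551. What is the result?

245

2^1 ≡ 2 (mod 551)
2^2 ≡ 2^2 = 4 ≡ 4 (mod 551)
2^4 ≡ 4^2 = 16 ≡ 16 (mod 551)
2^8 ≡ 16^2 = 256 ≡ 256 (mod 551)
2^16 ≡ 256^2 = 65536 ≡ 518 (mod 551)
2^32 ≡ 518^2 = 268324 ≡ 538 (mod 551)
2^64 ≡ 538^2 = 289444 ≡ 169 (mod 551)
2^128 ≡ 169^2 = 28561 ≡ 460 (mod 551)
2^256 ≡ 460^2 = 211600 ≡ 16 (mod 551)
2^512 ≡ 16^2 = 256 ≡ 256 (mod 551)
550 = 512 + 32 + 4 + 2 in binary powers of 2.
So 2^550 ≡ 256 · 538 · 16 · 4 ≡ 245 (mod 551).
Since 245 ≠ 1, base 2 is a Fermat witness: 551 is composite.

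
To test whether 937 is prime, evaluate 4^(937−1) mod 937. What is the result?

4^1 ≡ 4 (mod 937)
4^2 ≡ 4^2 = 16 ≡ 16 (mod 937)
4^4 ≡ 16^2 = 256 ≡ 256 (mod 937)
4^8 ≡ 256^2 = 65536 ≡ 883 (mod 937)
4^16 ≡ 883^2 = 779689 ≡ 105 (mod 937)
4^32 ≡ 105^2 = 11025 ≡ 718 (mod 937)
4^64 ≡ 718^2 = 515524 ≡ 174 (mod 937)
4^128 ≡ 174^2 = 30276 ≡ 292 (mod 937)
4^256 ≡ 292^2 = 85264 ≡ 934 (mod 937)
4^512 ≡ 934^2 = 872356 ≡ 9 (mod 937)
936 = 512 + 256 + 128 + 32 + 8 in binary powers of 2.
So 4^936 ≡ 9 · 934 · 292 · 718 · 883 ≡ 1 (mod 937).
Since the result is 1, base 4 gives no evidence that 937 is composite.

1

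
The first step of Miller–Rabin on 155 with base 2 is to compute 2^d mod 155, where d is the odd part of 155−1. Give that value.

155 − 1 = 154 = 2^1 · 77, so d = 77.
2^1 ≡ 2 (mod 155)
2^2 ≡ 2^2 = 4 ≡ 4 (mod 155)
2^4 ≡ 4^2 = 16 ≡ 16 (mod 155)
2^8 ≡ 16^2 = 256 ≡ 101 (mod 155)
2^16 ≡ 101^2 = 10201 ≡ 126 (mod 155)
2^32 ≡ 126^2 = 15876 ≡ 66 (mod 155)
2^64 ≡ 66^2 = 4356 ≡ 16 (mod 155)
77 = 64 + 8 + 4 + 1 in binary powers of 2.
So 2^77 ≡ 16 · 101 · 16 · 2 ≡ 97 (mod 155).
Squaring chain: 97; never reaches −1, so base 2 is a Miller–Rabin witness that 155 is composite.

97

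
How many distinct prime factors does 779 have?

779 = 19 · 41
779 = 19 · 41, which has 2 distinct prime factors.

2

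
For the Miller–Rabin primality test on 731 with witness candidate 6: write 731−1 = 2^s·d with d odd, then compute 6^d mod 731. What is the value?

724

731 − 1 = 730 = 2^1 · 365, so d = 365.
6^1 ≡ 6 (mod 731)
6^2 ≡ 6^2 = 36 ≡ 36 (mod 731)
6^4 ≡ 36^2 = 1296 ≡ 565 (mod 731)
6^8 ≡ 565^2 = 319225 ≡ 509 (mod 731)
6^16 ≡ 509^2 = 259081 ≡ 307 (mod 731)
6^32 ≡ 307^2 = 94249 ≡ 681 (mod 731)
6^64 ≡ 681^2 = 463761 ≡ 307 (mod 731)
6^128 ≡ 307^2 = 94249 ≡ 681 (mod 731)
6^256 ≡ 681^2 = 463761 ≡ 307 (mod 731)
365 = 256 + 64 + 32 + 8 + 4 + 1 in binary powers of 2.
So 6^365 ≡ 307 · 307 · 681 · 509 · 565 · 6 ≡ 724 (mod 731).
Squaring chain: 724; never reaches −1, so base 6 is a Miller–Rabin witness that 731 is composite.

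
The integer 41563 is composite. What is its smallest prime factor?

89

41563 is odd.
Digit sum 19, not divisible by 3.
Ends in 3: not divisible by 5.
7: 41563 = 7·5937 + 4
11: 41563 = 11·3778 + 5
13: 41563 = 13·3197 + 2
17: 41563 = 17·2444 + 15
19: 41563 = 19·2187 + 10
23: 41563 = 23·1807 + 2
29: 41563 = 29·1433 + 6
31: 41563 = 31·1340 + 23
37: 41563 = 37·1123 + 12
41: 41563 = 41·1013 + 30
43: 41563 = 43·966 + 25
47: 41563 = 47·884 + 15
53: 41563 = 53·784 + 11
59: 41563 = 59·704 + 27
61: 41563 = 61·681 + 22
67: 41563 = 67·620 + 23
71: 41563 = 71·585 + 28
73: 41563 = 73·569 + 26
79: 41563 = 79·526 + 9
83: 41563 = 83·500 + 63
89: 41563 = 89·467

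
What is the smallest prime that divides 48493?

71

48493 is odd.
Digit sum 28, not divisible by 3.
Ends in 3: not divisible by 5.
7: 48493 = 7·6927 + 4
11: 48493 = 11·4408 + 5
13: 48493 = 13·3730 + 3
17: 48493 = 17·2852 + 9
19: 48493 = 19·2552 + 5
23: 48493 = 23·2108 + 9
29: 48493 = 29·1672 + 5
31: 48493 = 31·1564 + 9
37: 48493 = 37·1310 + 23
41: 48493 = 41·1182 + 31
43: 48493 = 43·1127 + 32
47: 48493 = 47·1031 + 36
53: 48493 = 53·914 + 51
59: 48493 = 59·821 + 54
61: 48493 = 61·794 + 59
67: 48493 = 67·723 + 52
71: 48493 = 71·683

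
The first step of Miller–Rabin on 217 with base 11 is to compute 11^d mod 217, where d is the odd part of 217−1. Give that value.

15

217 − 1 = 216 = 2^3 · 27, so d = 27.
11^1 ≡ 11 (mod 217)
11^2 ≡ 11^2 = 121 ≡ 121 (mod 217)
11^4 ≡ 121^2 = 14641 ≡ 102 (mod 217)
11^8 ≡ 102^2 = 10404 ≡ 205 (mod 217)
11^16 ≡ 205^2 = 42025 ≡ 144 (mod 217)
27 = 16 + 8 + 2 + 1 in binary powers of 2.
So 11^27 ≡ 144 · 205 · 121 · 11 ≡ 15 (mod 217).
Squaring chain: 15 → 8 → 64; never reaches −1, so base 11 is a Miller–Rabin witness that 217 is composite.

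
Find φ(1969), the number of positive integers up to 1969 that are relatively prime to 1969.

1780

Factor: 1969 = 11 · 179.
φ(1969) = (11−1) · (179−1) = 10 · 178 = 1780.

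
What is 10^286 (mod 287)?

256

10^1 ≡ 10 (mod 287)
10^2 ≡ 10^2 = 100 ≡ 100 (mod 287)
10^4 ≡ 100^2 = 10000 ≡ 242 (mod 287)
10^8 ≡ 242^2 = 58564 ≡ 16 (mod 287)
10^16 ≡ 16^2 = 256 ≡ 256 (mod 287)
10^32 ≡ 256^2 = 65536 ≡ 100 (mod 287)
10^64 ≡ 100^2 = 10000 ≡ 242 (mod 287)
10^128 ≡ 242^2 = 58564 ≡ 16 (mod 287)
10^256 ≡ 16^2 = 256 ≡ 256 (mod 287)
286 = 256 + 16 + 8 + 4 + 2 in binary powers of 2.
So 10^286 ≡ 256 · 256 · 16 · 242 · 100 ≡ 256 (mod 287).
Since 256 ≠ 1, base 10 is a Fermat witness: 287 is composite.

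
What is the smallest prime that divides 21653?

21653 is odd.
Digit sum 17, not divisible by 3.
Ends in 3: not divisible by 5.
7: 21653 = 7·3093 + 2
11: 21653 = 11·1968 + 5
13: 21653 = 13·1665 + 8
17: 21653 = 17·1273 + 12
19: 21653 = 19·1139 + 12
23: 21653 = 23·941 + 10
29: 21653 = 29·746 + 19
31: 21653 = 31·698 + 15
37: 21653 = 37·585 + 8
41: 21653 = 41·528 + 5
43: 21653 = 43·503 + 24
47: 21653 = 47·460 + 33
53: 21653 = 53·408 + 29
59: 21653 = 59·367

59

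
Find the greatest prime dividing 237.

237 = 3 · 79
79 is prime.
So 237 = 3 · 79; the largest prime factor is 79.

79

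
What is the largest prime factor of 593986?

89

593986 = 2 · 296993
296993 = 47 · 6319
6319 = 71 · 89
89 is prime.
So 593986 = 2 · 47 · 71 · 89; the largest prime factor is 89.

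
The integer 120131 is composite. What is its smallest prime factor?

11

120131 is odd.
Digit sum 8, not divisible by 3.
Ends in 1: not divisible by 5.
7: 120131 = 7·17161 + 4
11: 120131 = 11·10921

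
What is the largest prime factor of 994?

994 = 2 · 497
497 = 7 · 71
71 is prime.
So 994 = 2 · 7 · 71; the largest prime factor is 71.

71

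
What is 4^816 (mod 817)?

4^1 ≡ 4 (mod 817)
4^2 ≡ 4^2 = 16 ≡ 16 (mod 817)
4^4 ≡ 16^2 = 256 ≡ 256 (mod 817)
4^8 ≡ 256^2 = 65536 ≡ 176 (mod 817)
4^16 ≡ 176^2 = 30976 ≡ 747 (mod 817)
4^32 ≡ 747^2 = 558009 ≡ 815 (mod 817)
4^64 ≡ 815^2 = 664225 ≡ 4 (mod 817)
4^128 ≡ 4^2 = 16 ≡ 16 (mod 817)
4^256 ≡ 16^2 = 256 ≡ 256 (mod 817)
4^512 ≡ 256^2 = 65536 ≡ 176 (mod 817)
816 = 512 + 256 + 32 + 16 in binary powers of 2.
So 4^816 ≡ 176 · 256 · 815 · 747 ≡ 600 (mod 817).
Since 600 ≠ 1, base 4 is a Fermat witness: 817 is composite.

600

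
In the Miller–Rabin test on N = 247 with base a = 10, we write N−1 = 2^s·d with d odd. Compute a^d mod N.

247 − 1 = 246 = 2^1 · 123, so d = 123.
10^1 ≡ 10 (mod 247)
10^2 ≡ 10^2 = 100 ≡ 100 (mod 247)
10^4 ≡ 100^2 = 10000 ≡ 120 (mod 247)
10^8 ≡ 120^2 = 14400 ≡ 74 (mod 247)
10^16 ≡ 74^2 = 5476 ≡ 42 (mod 247)
10^32 ≡ 42^2 = 1764 ≡ 35 (mod 247)
10^64 ≡ 35^2 = 1225 ≡ 237 (mod 247)
123 = 64 + 32 + 16 + 8 + 2 + 1 in binary powers of 2.
So 10^123 ≡ 237 · 35 · 42 · 74 · 100 · 10 ≡ 103 (mod 247).
Squaring chain: 103; never reaches −1, so base 10 is a Miller–Rabin witness that 247 is composite.

103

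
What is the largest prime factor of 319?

29

319 = 11 · 29
29 is prime.
So 319 = 11 · 29; the largest prime factor is 29.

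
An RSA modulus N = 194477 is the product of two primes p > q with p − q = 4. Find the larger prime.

Since p = q + 4, we have 194477 = q(q + 4), so q² + 4q − 194477 = 0.
Discriminant: 4² + 4·194477 = 16 + 777908 = 777924; √777924 = 882.
q = (−4 + 882)/2 = 439, and p = q + 4 = 443.
Check: 439 · 443 = 194477.

443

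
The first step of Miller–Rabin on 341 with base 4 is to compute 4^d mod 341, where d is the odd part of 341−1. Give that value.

1

341 − 1 = 340 = 2^2 · 85, so d = 85.
4^1 ≡ 4 (mod 341)
4^2 ≡ 4^2 = 16 ≡ 16 (mod 341)
4^4 ≡ 16^2 = 256 ≡ 256 (mod 341)
4^8 ≡ 256^2 = 65536 ≡ 64 (mod 341)
4^16 ≡ 64^2 = 4096 ≡ 4 (mod 341)
4^32 ≡ 4^2 = 16 ≡ 16 (mod 341)
4^64 ≡ 16^2 = 256 ≡ 256 (mod 341)
85 = 64 + 16 + 4 + 1 in binary powers of 2.
So 4^85 ≡ 256 · 4 · 256 · 4 ≡ 1 (mod 341).
Since 4^d ≡ 1 (mod 341), base 4 does not prove 341 composite.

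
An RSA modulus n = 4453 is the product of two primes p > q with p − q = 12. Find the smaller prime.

61

Since p = q + 12, we have 4453 = q(q + 12), so q² + 12q − 4453 = 0.
Discriminant: 12² + 4·4453 = 144 + 17812 = 17956; √17956 = 134.
q = (−12 + 134)/2 = 61, and p = q + 12 = 73.
Check: 61 · 73 = 4453.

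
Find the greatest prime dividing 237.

237 = 3 · 79
79 is prime.
So 237 = 3 · 79; the largest prime factor is 79.

79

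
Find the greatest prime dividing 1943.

1943 = 29 · 67
67 is prime.
So 1943 = 29 · 67; the largest prime factor is 67.

67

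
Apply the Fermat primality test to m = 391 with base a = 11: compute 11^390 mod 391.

110

11^1 ≡ 11 (mod 391)
11^2 ≡ 11^2 = 121 ≡ 121 (mod 391)
11^4 ≡ 121^2 = 14641 ≡ 174 (mod 391)
11^8 ≡ 174^2 = 30276 ≡ 169 (mod 391)
11^16 ≡ 169^2 = 28561 ≡ 18 (mod 391)
11^32 ≡ 18^2 = 324 ≡ 324 (mod 391)
11^64 ≡ 324^2 = 104976 ≡ 188 (mod 391)
11^128 ≡ 188^2 = 35344 ≡ 154 (mod 391)
11^256 ≡ 154^2 = 23716 ≡ 256 (mod 391)
390 = 256 + 128 + 4 + 2 in binary powers of 2.
So 11^390 ≡ 256 · 154 · 174 · 121 ≡ 110 (mod 391).
Since 110 ≠ 1, base 11 is a Fermat witness: 391 is composite.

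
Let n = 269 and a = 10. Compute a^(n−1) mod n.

10^1 ≡ 10 (mod 269)
10^2 ≡ 10^2 = 100 ≡ 100 (mod 269)
10^4 ≡ 100^2 = 10000 ≡ 47 (mod 269)
10^8 ≡ 47^2 = 2209 ≡ 57 (mod 269)
10^16 ≡ 57^2 = 3249 ≡ 21 (mod 269)
10^32 ≡ 21^2 = 441 ≡ 172 (mod 269)
10^64 ≡ 172^2 = 29584 ≡ 263 (mod 269)
10^128 ≡ 263^2 = 69169 ≡ 36 (mod 269)
10^256 ≡ 36^2 = 1296 ≡ 220 (mod 269)
268 = 256 + 8 + 4 in binary powers of 2.
So 10^268 ≡ 220 · 57 · 47 ≡ 1 (mod 269).
Since the result is 1, base 10 gives no evidence that 269 is composite.

1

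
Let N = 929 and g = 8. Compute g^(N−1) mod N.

1

8^1 ≡ 8 (mod 929)
8^2 ≡ 8^2 = 64 ≡ 64 (mod 929)
8^4 ≡ 64^2 = 4096 ≡ 380 (mod 929)
8^8 ≡ 380^2 = 144400 ≡ 405 (mod 929)
8^16 ≡ 405^2 = 164025 ≡ 521 (mod 929)
8^32 ≡ 521^2 = 271441 ≡ 173 (mod 929)
8^64 ≡ 173^2 = 29929 ≡ 201 (mod 929)
8^128 ≡ 201^2 = 40401 ≡ 454 (mod 929)
8^256 ≡ 454^2 = 206116 ≡ 807 (mod 929)
8^512 ≡ 807^2 = 651249 ≡ 20 (mod 929)
928 = 512 + 256 + 128 + 32 in binary powers of 2.
So 8^928 ≡ 20 · 807 · 454 · 173 ≡ 1 (mod 929).
Since the result is 1, base 8 gives no evidence that 929 is composite.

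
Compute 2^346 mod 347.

1

2^1 ≡ 2 (mod 347)
2^2 ≡ 2^2 = 4 ≡ 4 (mod 347)
2^4 ≡ 4^2 = 16 ≡ 16 (mod 347)
2^8 ≡ 16^2 = 256 ≡ 256 (mod 347)
2^16 ≡ 256^2 = 65536 ≡ 300 (mod 347)
2^32 ≡ 300^2 = 90000 ≡ 127 (mod 347)
2^64 ≡ 127^2 = 16129 ≡ 167 (mod 347)
2^128 ≡ 167^2 = 27889 ≡ 129 (mod 347)
2^256 ≡ 129^2 = 16641 ≡ 332 (mod 347)
346 = 256 + 64 + 16 + 8 + 2 in binary powers of 2.
So 2^346 ≡ 332 · 167 · 300 · 256 · 4 ≡ 1 (mod 347).
Since the result is 1, base 2 gives no evidence that 347 is composite.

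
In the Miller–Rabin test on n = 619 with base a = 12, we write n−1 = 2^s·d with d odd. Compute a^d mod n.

618

619 − 1 = 618 = 2^1 · 309, so d = 309.
12^1 ≡ 12 (mod 619)
12^2 ≡ 12^2 = 144 ≡ 144 (mod 619)
12^4 ≡ 144^2 = 20736 ≡ 309 (mod 619)
12^8 ≡ 309^2 = 95481 ≡ 155 (mod 619)
12^16 ≡ 155^2 = 24025 ≡ 503 (mod 619)
12^32 ≡ 503^2 = 253009 ≡ 457 (mod 619)
12^64 ≡ 457^2 = 208849 ≡ 246 (mod 619)
12^128 ≡ 246^2 = 60516 ≡ 473 (mod 619)
12^256 ≡ 473^2 = 223729 ≡ 270 (mod 619)
309 = 256 + 32 + 16 + 4 + 1 in binary powers of 2.
So 12^309 ≡ 270 · 457 · 503 · 309 · 12 ≡ 618 (mod 619).
Since 12^d ≡ 618 (mod 619), base 12 does not prove 619 composite.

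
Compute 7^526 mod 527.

348

7^1 ≡ 7 (mod 527)
7^2 ≡ 7^2 = 49 ≡ 49 (mod 527)
7^4 ≡ 49^2 = 2401 ≡ 293 (mod 527)
7^8 ≡ 293^2 = 85849 ≡ 475 (mod 527)
7^16 ≡ 475^2 = 225625 ≡ 69 (mod 527)
7^32 ≡ 69^2 = 4761 ≡ 18 (mod 527)
7^64 ≡ 18^2 = 324 ≡ 324 (mod 527)
7^128 ≡ 324^2 = 104976 ≡ 103 (mod 527)
7^256 ≡ 103^2 = 10609 ≡ 69 (mod 527)
7^512 ≡ 69^2 = 4761 ≡ 18 (mod 527)
526 = 512 + 8 + 4 + 2 in binary powers of 2.
So 7^526 ≡ 18 · 475 · 293 · 49 ≡ 348 (mod 527).
Since 348 ≠ 1, base 7 is a Fermat witness: 527 is composite.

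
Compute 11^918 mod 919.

11^1 ≡ 11 (mod 919)
11^2 ≡ 11^2 = 121 ≡ 121 (mod 919)
11^4 ≡ 121^2 = 14641 ≡ 856 (mod 919)
11^8 ≡ 856^2 = 732736 ≡ 293 (mod 919)
11^16 ≡ 293^2 = 85849 ≡ 382 (mod 919)
11^32 ≡ 382^2 = 145924 ≡ 722 (mod 919)
11^64 ≡ 722^2 = 521284 ≡ 211 (mod 919)
11^128 ≡ 211^2 = 44521 ≡ 409 (mod 919)
11^256 ≡ 409^2 = 167281 ≡ 23 (mod 919)
11^512 ≡ 23^2 = 529 ≡ 529 (mod 919)
918 = 512 + 256 + 128 + 16 + 4 + 2 in binary powers of 2.
So 11^918 ≡ 529 · 23 · 409 · 382 · 856 · 121 ≡ 1 (mod 919).
Since the result is 1, base 11 gives no evidence that 919 is composite.

1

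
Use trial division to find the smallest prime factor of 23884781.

23884781 is odd.
Digit sum 41, not divisible by 3.
Ends in 1: not divisible by 5.
7: 23884781 = 7·3412111 + 4
11: 23884781 = 11·2171343 + 8
13: 23884781 = 13·1837290 + 11
17: 23884781 = 17·1404987 + 2
19: 23884781 = 19·1257093 + 14
23: 23884781 = 23·1038468 + 17
29: 23884781 = 29·823613 + 4
31: 23884781 = 31·770476 + 25
37: 23884781 = 37·645534 + 23
41: 23884781 = 41·582555 + 26
43: 23884781 = 43·555460 + 1
47: 23884781 = 47·508186 + 39
53: 23884781 = 53·450656 + 13
59: 23884781 = 59·404826 + 47
61: 23884781 = 61·391553 + 48
67: 23884781 = 67·356489 + 18
71: 23884781 = 71·336405 + 26
73: 23884781 = 73·327188 + 57
79: 23884781 = 79·302339

79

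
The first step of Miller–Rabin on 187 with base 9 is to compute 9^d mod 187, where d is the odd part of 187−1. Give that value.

187 − 1 = 186 = 2^1 · 93, so d = 93.
9^1 ≡ 9 (mod 187)
9^2 ≡ 9^2 = 81 ≡ 81 (mod 187)
9^4 ≡ 81^2 = 6561 ≡ 16 (mod 187)
9^8 ≡ 16^2 = 256 ≡ 69 (mod 187)
9^16 ≡ 69^2 = 4761 ≡ 86 (mod 187)
9^32 ≡ 86^2 = 7396 ≡ 103 (mod 187)
9^64 ≡ 103^2 = 10609 ≡ 137 (mod 187)
93 = 64 + 16 + 8 + 4 + 1 in binary powers of 2.
So 9^93 ≡ 137 · 86 · 69 · 16 · 9 ≡ 25 (mod 187).
Squaring chain: 25; never reaches −1, so base 9 is a Miller–Rabin witness that 187 is composite.

25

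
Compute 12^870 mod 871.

92

12^1 ≡ 12 (mod 871)
12^2 ≡ 12^2 = 144 ≡ 144 (mod 871)
12^4 ≡ 144^2 = 20736 ≡ 703 (mod 871)
12^8 ≡ 703^2 = 494209 ≡ 352 (mod 871)
12^16 ≡ 352^2 = 123904 ≡ 222 (mod 871)
12^32 ≡ 222^2 = 49284 ≡ 508 (mod 871)
12^64 ≡ 508^2 = 258064 ≡ 248 (mod 871)
12^128 ≡ 248^2 = 61504 ≡ 534 (mod 871)
12^256 ≡ 534^2 = 285156 ≡ 339 (mod 871)
12^512 ≡ 339^2 = 114921 ≡ 820 (mod 871)
870 = 512 + 256 + 64 + 32 + 4 + 2 in binary powers of 2.
So 12^870 ≡ 820 · 339 · 248 · 508 · 703 · 144 ≡ 92 (mod 871).
Since 92 ≠ 1, base 12 is a Fermat witness: 871 is composite.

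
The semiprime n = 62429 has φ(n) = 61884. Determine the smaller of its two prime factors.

163

φ(n) = (p−1)(q−1) = n − (p+q) + 1, so p + q = 62429 − 61884 + 1 = 546.
p and q are the roots of t² − 546t + 62429 = 0.
Discriminant: 546² − 4·62429 = 298116 − 249716 = 48400; √48400 = 220.
q = (546 − 220)/2 = 163, p = (546 + 220)/2 = 383.
Check: 163 · 383 = 62429.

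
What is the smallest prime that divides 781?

11

781 is odd.
Digit sum 16, not divisible by 3.
Ends in 1: not divisible by 5.
7: 781 = 7·111 + 4
11: 781 = 11·71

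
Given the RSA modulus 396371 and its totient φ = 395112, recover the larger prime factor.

653

φ(n) = (p−1)(q−1) = n − (p+q) + 1, so p + q = 396371 − 395112 + 1 = 1260.
p and q are the roots of t² − 1260t + 396371 = 0.
Discriminant: 1260² − 4·396371 = 1587600 − 1585484 = 2116; √2116 = 46.
q = (1260 − 46)/2 = 607, p = (1260 + 46)/2 = 653.
Check: 607 · 653 = 396371.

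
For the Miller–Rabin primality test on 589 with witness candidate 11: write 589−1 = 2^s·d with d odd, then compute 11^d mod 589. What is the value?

77

589 − 1 = 588 = 2^2 · 147, so d = 147.
11^1 ≡ 11 (mod 589)
11^2 ≡ 11^2 = 121 ≡ 121 (mod 589)
11^4 ≡ 121^2 = 14641 ≡ 505 (mod 589)
11^8 ≡ 505^2 = 255025 ≡ 577 (mod 589)
11^16 ≡ 577^2 = 332929 ≡ 144 (mod 589)
11^32 ≡ 144^2 = 20736 ≡ 121 (mod 589)
11^64 ≡ 121^2 = 14641 ≡ 505 (mod 589)
11^128 ≡ 505^2 = 255025 ≡ 577 (mod 589)
147 = 128 + 16 + 2 + 1 in binary powers of 2.
So 11^147 ≡ 577 · 144 · 121 · 11 ≡ 77 (mod 589).
Squaring chain: 77 → 39; never reaches −1, so base 11 is a Miller–Rabin witness that 589 is composite.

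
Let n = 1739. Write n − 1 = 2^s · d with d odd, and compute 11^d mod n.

1739 − 1 = 1738 = 2^1 · 869, so d = 869.
11^1 ≡ 11 (mod 1739)
11^2 ≡ 11^2 = 121 ≡ 121 (mod 1739)
11^4 ≡ 121^2 = 14641 ≡ 729 (mod 1739)
11^8 ≡ 729^2 = 531441 ≡ 1046 (mod 1739)
11^16 ≡ 1046^2 = 1094116 ≡ 285 (mod 1739)
11^32 ≡ 285^2 = 81225 ≡ 1231 (mod 1739)
11^64 ≡ 1231^2 = 1515361 ≡ 692 (mod 1739)
11^128 ≡ 692^2 = 478864 ≡ 639 (mod 1739)
11^256 ≡ 639^2 = 408321 ≡ 1395 (mod 1739)
11^512 ≡ 1395^2 = 1946025 ≡ 84 (mod 1739)
869 = 512 + 256 + 64 + 32 + 4 + 1 in binary powers of 2.
So 11^869 ≡ 84 · 1395 · 692 · 1231 · 729 · 11 ≡ 1470 (mod 1739).
Squaring chain: 1470; never reaches −1, so base 11 is a Miller–Rabin witness that 1739 is composite.

1470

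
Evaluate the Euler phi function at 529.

Factor: 529 = 23^2.
φ(529) = 23^1·(23−1) = 506.

506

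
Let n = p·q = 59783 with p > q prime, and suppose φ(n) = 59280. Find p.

313

φ(n) = (p−1)(q−1) = n − (p+q) + 1, so p + q = 59783 − 59280 + 1 = 504.
p and q are the roots of t² − 504t + 59783 = 0.
Discriminant: 504² − 4·59783 = 254016 − 239132 = 14884; √14884 = 122.
q = (504 − 122)/2 = 191, p = (504 + 122)/2 = 313.
Check: 191 · 313 = 59783.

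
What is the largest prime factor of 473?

473 = 11 · 43
43 is prime.
So 473 = 11 · 43; the largest prime factor is 43.

43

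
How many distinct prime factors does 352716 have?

352716 = 2^2 · 88179
88179 = 3 · 29393
29393 = 7 · 4199
4199 = 13 · 323
323 = 17 · 19
352716 = 2^2 · 3 · 7 · 13 · 17 · 19, which has 6 distinct prime factors.

6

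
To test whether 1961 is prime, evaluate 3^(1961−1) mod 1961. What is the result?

3^1 ≡ 3 (mod 1961)
3^2 ≡ 3^2 = 9 ≡ 9 (mod 1961)
3^4 ≡ 9^2 = 81 ≡ 81 (mod 1961)
3^8 ≡ 81^2 = 6561 ≡ 678 (mod 1961)
3^16 ≡ 678^2 = 459684 ≡ 810 (mod 1961)
3^32 ≡ 810^2 = 656100 ≡ 1126 (mod 1961)
3^64 ≡ 1126^2 = 1267876 ≡ 1070 (mod 1961)
3^128 ≡ 1070^2 = 1144900 ≡ 1637 (mod 1961)
3^256 ≡ 1637^2 = 2679769 ≡ 1043 (mod 1961)
3^512 ≡ 1043^2 = 1087849 ≡ 1455 (mod 1961)
3^1024 ≡ 1455^2 = 2117025 ≡ 1106 (mod 1961)
1960 = 1024 + 512 + 256 + 128 + 32 + 8 in binary powers of 2.
So 3^1960 ≡ 1106 · 1455 · 1043 · 1637 · 1126 · 678 ≡ 1106 (mod 1961).
Since 1106 ≠ 1, base 3 is a Fermat witness: 1961 is composite.

1106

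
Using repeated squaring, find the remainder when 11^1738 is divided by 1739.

1062

11^1 ≡ 11 (mod 1739)
11^2 ≡ 11^2 = 121 ≡ 121 (mod 1739)
11^4 ≡ 121^2 = 14641 ≡ 729 (mod 1739)
11^8 ≡ 729^2 = 531441 ≡ 1046 (mod 1739)
11^16 ≡ 1046^2 = 1094116 ≡ 285 (mod 1739)
11^32 ≡ 285^2 = 81225 ≡ 1231 (mod 1739)
11^64 ≡ 1231^2 = 1515361 ≡ 692 (mod 1739)
11^128 ≡ 692^2 = 478864 ≡ 639 (mod 1739)
11^256 ≡ 639^2 = 408321 ≡ 1395 (mod 1739)
11^512 ≡ 1395^2 = 1946025 ≡ 84 (mod 1739)
11^1024 ≡ 84^2 = 7056 ≡ 100 (mod 1739)
1738 = 1024 + 512 + 128 + 64 + 8 + 2 in binary powers of 2.
So 11^1738 ≡ 100 · 84 · 639 · 692 · 1046 · 121 ≡ 1062 (mod 1739).
Since 1062 ≠ 1, base 11 is a Fermat witness: 1739 is composite.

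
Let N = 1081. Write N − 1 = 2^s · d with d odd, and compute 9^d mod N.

1081 − 1 = 1080 = 2^3 · 135, so d = 135.
9^1 ≡ 9 (mod 1081)
9^2 ≡ 9^2 = 81 ≡ 81 (mod 1081)
9^4 ≡ 81^2 = 6561 ≡ 75 (mod 1081)
9^8 ≡ 75^2 = 5625 ≡ 220 (mod 1081)
9^16 ≡ 220^2 = 48400 ≡ 836 (mod 1081)
9^32 ≡ 836^2 = 698896 ≡ 570 (mod 1081)
9^64 ≡ 570^2 = 324900 ≡ 600 (mod 1081)
9^128 ≡ 600^2 = 360000 ≡ 27 (mod 1081)
135 = 128 + 4 + 2 + 1 in binary powers of 2.
So 9^135 ≡ 27 · 75 · 81 · 9 ≡ 660 (mod 1081).
Squaring chain: 660 → 1038 → 768; never reaches −1, so base 9 is a Miller–Rabin witness that 1081 is composite.

660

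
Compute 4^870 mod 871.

14

4^1 ≡ 4 (mod 871)
4^2 ≡ 4^2 = 16 ≡ 16 (mod 871)
4^4 ≡ 16^2 = 256 ≡ 256 (mod 871)
4^8 ≡ 256^2 = 65536 ≡ 211 (mod 871)
4^16 ≡ 211^2 = 44521 ≡ 100 (mod 871)
4^32 ≡ 100^2 = 10000 ≡ 419 (mod 871)
4^64 ≡ 419^2 = 175561 ≡ 490 (mod 871)
4^128 ≡ 490^2 = 240100 ≡ 575 (mod 871)
4^256 ≡ 575^2 = 330625 ≡ 516 (mod 871)
4^512 ≡ 516^2 = 266256 ≡ 601 (mod 871)
870 = 512 + 256 + 64 + 32 + 4 + 2 in binary powers of 2.
So 4^870 ≡ 601 · 516 · 490 · 419 · 256 · 16 ≡ 14 (mod 871).
Since 14 ≠ 1, base 4 is a Fermat witness: 871 is composite.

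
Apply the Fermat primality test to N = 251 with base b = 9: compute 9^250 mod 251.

1

9^1 ≡ 9 (mod 251)
9^2 ≡ 9^2 = 81 ≡ 81 (mod 251)
9^4 ≡ 81^2 = 6561 ≡ 35 (mod 251)
9^8 ≡ 35^2 = 1225 ≡ 221 (mod 251)
9^16 ≡ 221^2 = 48841 ≡ 147 (mod 251)
9^32 ≡ 147^2 = 21609 ≡ 23 (mod 251)
9^64 ≡ 23^2 = 529 ≡ 27 (mod 251)
9^128 ≡ 27^2 = 729 ≡ 227 (mod 251)
250 = 128 + 64 + 32 + 16 + 8 + 2 in binary powers of 2.
So 9^250 ≡ 227 · 27 · 23 · 147 · 221 · 81 ≡ 1 (mod 251).
Since the result is 1, base 9 gives no evidence that 251 is composite.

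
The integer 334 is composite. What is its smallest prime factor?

334 is even: 2 divides it.

2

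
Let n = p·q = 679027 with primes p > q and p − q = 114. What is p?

883

Since p = q + 114, we have 679027 = q(q + 114), so q² + 114q − 679027 = 0.
Discriminant: 114² + 4·679027 = 12996 + 2716108 = 2729104; √2729104 = 1652.
q = (−114 + 1652)/2 = 769, and p = q + 114 = 883.
Check: 769 · 883 = 679027.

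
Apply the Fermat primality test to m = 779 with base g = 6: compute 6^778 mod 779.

156

6^1 ≡ 6 (mod 779)
6^2 ≡ 6^2 = 36 ≡ 36 (mod 779)
6^4 ≡ 36^2 = 1296 ≡ 517 (mod 779)
6^8 ≡ 517^2 = 267289 ≡ 92 (mod 779)
6^16 ≡ 92^2 = 8464 ≡ 674 (mod 779)
6^32 ≡ 674^2 = 454276 ≡ 119 (mod 779)
6^64 ≡ 119^2 = 14161 ≡ 139 (mod 779)
6^128 ≡ 139^2 = 19321 ≡ 625 (mod 779)
6^256 ≡ 625^2 = 390625 ≡ 346 (mod 779)
6^512 ≡ 346^2 = 119716 ≡ 529 (mod 779)
778 = 512 + 256 + 8 + 2 in binary powers of 2.
So 6^778 ≡ 529 · 346 · 92 · 36 ≡ 156 (mod 779).
Since 156 ≠ 1, base 6 is a Fermat witness: 779 is composite.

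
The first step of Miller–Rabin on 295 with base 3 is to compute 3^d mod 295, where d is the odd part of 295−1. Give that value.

127

295 − 1 = 294 = 2^1 · 147, so d = 147.
3^1 ≡ 3 (mod 295)
3^2 ≡ 3^2 = 9 ≡ 9 (mod 295)
3^4 ≡ 9^2 = 81 ≡ 81 (mod 295)
3^8 ≡ 81^2 = 6561 ≡ 71 (mod 295)
3^16 ≡ 71^2 = 5041 ≡ 26 (mod 295)
3^32 ≡ 26^2 = 676 ≡ 86 (mod 295)
3^64 ≡ 86^2 = 7396 ≡ 21 (mod 295)
3^128 ≡ 21^2 = 441 ≡ 146 (mod 295)
147 = 128 + 16 + 2 + 1 in binary powers of 2.
So 3^147 ≡ 146 · 26 · 9 · 3 ≡ 127 (mod 295).
Squaring chain: 127; never reaches −1, so base 3 is a Miller–Rabin witness that 295 is composite.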